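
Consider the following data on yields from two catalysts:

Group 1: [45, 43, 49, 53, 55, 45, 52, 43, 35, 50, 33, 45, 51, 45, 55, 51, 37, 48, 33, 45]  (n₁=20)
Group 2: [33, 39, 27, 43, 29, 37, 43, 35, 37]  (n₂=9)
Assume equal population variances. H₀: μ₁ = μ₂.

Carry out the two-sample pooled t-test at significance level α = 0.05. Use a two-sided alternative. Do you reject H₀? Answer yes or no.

x̄₁=45.650, s₁=6.831, n₁=20
x̄₂=35.889, s₂=5.578, n₂=9
s_p² = [19·6.831² + 8·5.578²]/27 = 42.0533
SE = √(s_p²·(1/20+1/9)) = 2.6029
t = (45.650−35.889)/2.6029 = 3.7500
df = 27
p-value (two-sided) = 0.00085
At α=0.05: p < α → reject H₀

reject H₀: yes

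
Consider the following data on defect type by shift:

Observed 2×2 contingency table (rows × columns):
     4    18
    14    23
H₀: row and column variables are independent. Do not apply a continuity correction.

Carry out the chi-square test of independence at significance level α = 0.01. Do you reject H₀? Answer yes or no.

reject H₀: no

Row totals [22, 37], col totals [18, 41], n=59
χ² = (4−6.71)²/6.71 + (18−15.29)²/15.29 + (14−11.29)²/11.29 + (23−25.71)²/25.71 = 2.5143
df = 1
p-value (upper-tail) = 0.11282
At α=0.01: p ≥ α → fail to reject H₀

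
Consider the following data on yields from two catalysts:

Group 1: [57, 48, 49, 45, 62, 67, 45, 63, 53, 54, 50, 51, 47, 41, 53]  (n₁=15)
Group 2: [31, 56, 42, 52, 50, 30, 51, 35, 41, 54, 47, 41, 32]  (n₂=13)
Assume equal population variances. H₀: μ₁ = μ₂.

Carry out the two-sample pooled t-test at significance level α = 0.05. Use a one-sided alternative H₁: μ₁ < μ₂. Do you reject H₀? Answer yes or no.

reject H₀: no

x̄₁=52.333, s₁=7.316, n₁=15
x̄₂=43.231, s₂=9.157, n₂=13
s_p² = [14·7.316² + 12·9.157²]/26 = 67.5247
SE = √(s_p²·(1/15+1/13)) = 3.1138
t = (52.333−43.231)/3.1138 = 2.9233
df = 26
p-value (one-sided, H₁ less) = 0.99646
At α=0.05: p ≥ α → fail to reject H₀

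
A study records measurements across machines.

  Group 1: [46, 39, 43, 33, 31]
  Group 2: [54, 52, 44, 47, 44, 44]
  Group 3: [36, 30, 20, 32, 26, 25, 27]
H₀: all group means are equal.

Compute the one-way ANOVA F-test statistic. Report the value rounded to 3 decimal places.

Group means [38.40, 47.50, 28.00], grand mean 37.389
SSB = Σnᵢ(x̄ᵢ−x̄)² = 1235.578; SSW = ΣΣ(x−x̄ᵢ)² = 424.700
MSB = 1235.578/2 = 617.7889; MSW = 424.700/15 = 28.3133
F = MSB/MSW = 21.8197
df = (2, 15)

test statistic = 21.820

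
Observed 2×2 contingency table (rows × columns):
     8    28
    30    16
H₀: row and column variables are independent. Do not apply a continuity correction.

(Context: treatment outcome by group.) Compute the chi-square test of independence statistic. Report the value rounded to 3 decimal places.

test statistic = 15.013

Row totals [36, 46], col totals [38, 44], n=82
χ² = (8−16.68)²/16.68 + (28−19.32)²/19.32 + (30−21.32)²/21.32 + (16−24.68)²/24.68 = 15.0133
df = 1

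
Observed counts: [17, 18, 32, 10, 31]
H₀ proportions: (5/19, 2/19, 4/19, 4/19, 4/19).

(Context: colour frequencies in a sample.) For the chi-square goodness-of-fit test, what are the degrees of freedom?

df = k − 1 = 5 − 1 = 4

degrees of freedom = 4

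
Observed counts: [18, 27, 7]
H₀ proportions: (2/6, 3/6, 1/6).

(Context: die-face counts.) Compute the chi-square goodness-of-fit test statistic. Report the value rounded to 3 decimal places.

n = 52; E_i = n·p_i = [17.33, 26.00, 8.67]
χ² = (18−17.33)²/17.33 + (27−26.00)²/26.00 + (7−8.67)²/8.67 = 0.3846
df = 2

test statistic = 0.385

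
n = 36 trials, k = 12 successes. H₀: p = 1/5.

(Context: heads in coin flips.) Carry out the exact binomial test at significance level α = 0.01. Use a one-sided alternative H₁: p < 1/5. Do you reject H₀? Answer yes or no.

Exact binomial: n=36, k=12, p₀=1/5=0.2000
P(X≤12) from Σ C(n,i)·p₀^i·(1−p₀)^(n−i)
p-value (one-sided, H₁ less) = 0.98178
At α=0.01: p ≥ α → fail to reject H₀

reject H₀: no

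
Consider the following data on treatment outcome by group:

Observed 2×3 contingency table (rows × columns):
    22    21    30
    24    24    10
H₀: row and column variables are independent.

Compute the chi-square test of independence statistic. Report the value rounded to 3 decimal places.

Row totals [73, 58], col totals [46, 45, 40], n=131
χ² = (22−25.63)²/25.63 + (21−25.08)²/25.08 + (30−22.29)²/22.29 + (24−20.37)²/20.37 + (24−19.92)²/19.92 + (10−17.71)²/17.71 = 8.6832
df = 2

test statistic = 8.683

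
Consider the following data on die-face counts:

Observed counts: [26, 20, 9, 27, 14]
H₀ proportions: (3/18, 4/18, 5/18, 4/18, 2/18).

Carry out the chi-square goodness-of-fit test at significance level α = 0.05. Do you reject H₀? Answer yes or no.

reject H₀: yes

n = 96; E_i = n·p_i = [16.00, 21.33, 26.67, 21.33, 10.67]
χ² = (26−16.00)²/16.00 + (20−21.33)²/21.33 + (9−26.67)²/26.67 + (27−21.33)²/21.33 + (14−10.67)²/10.67 = 20.5844
df = 4
p-value (upper-tail) = 0.00038
At α=0.05: p < α → reject H₀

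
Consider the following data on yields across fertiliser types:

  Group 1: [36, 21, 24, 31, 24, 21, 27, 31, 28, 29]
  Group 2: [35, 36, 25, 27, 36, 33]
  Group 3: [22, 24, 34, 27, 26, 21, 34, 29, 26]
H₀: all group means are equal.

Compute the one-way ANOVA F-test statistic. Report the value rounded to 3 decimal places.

Group means [27.20, 32.00, 27.00], grand mean 28.280
SSB = Σnᵢ(x̄ᵢ−x̄)² = 109.440; SSW = ΣΣ(x−x̄ᵢ)² = 497.600
MSB = 109.440/2 = 54.7200; MSW = 497.600/22 = 22.6182
F = MSB/MSW = 2.4193
df = (2, 22)

test statistic = 2.419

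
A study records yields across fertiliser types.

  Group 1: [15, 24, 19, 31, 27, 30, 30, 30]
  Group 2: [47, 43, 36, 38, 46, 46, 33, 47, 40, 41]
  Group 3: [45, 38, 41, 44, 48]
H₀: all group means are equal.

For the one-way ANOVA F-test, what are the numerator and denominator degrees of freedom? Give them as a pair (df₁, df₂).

k = 3 groups, N = 23 total
df = (k−1, N−k) = (3−1, 23−3) = (2, 20)

degrees of freedom = [2, 20]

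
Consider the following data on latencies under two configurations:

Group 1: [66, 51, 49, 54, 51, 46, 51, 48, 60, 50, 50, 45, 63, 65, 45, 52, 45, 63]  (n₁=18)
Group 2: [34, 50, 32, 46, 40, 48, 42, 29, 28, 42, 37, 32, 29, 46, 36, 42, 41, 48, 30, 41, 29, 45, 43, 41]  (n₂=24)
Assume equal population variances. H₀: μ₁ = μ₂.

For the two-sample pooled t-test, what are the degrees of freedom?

df = n₁ + n₂ − 2 = 18 + 24 − 2 = 40

degrees of freedom = 40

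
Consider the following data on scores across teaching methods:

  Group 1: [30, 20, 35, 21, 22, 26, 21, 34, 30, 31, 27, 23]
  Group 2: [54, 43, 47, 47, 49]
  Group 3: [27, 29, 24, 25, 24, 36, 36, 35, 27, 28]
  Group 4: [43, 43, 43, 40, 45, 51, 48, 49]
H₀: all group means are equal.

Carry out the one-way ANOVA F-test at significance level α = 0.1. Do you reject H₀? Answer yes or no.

reject H₀: yes

Group means [26.67, 48.00, 29.10, 45.25], grand mean 34.657
SSB = Σnᵢ(x̄ᵢ−x̄)² = 2862.819; SSW = ΣΣ(x−x̄ᵢ)² = 679.067
MSB = 2862.819/3 = 954.2730; MSW = 679.067/31 = 21.9054
F = MSB/MSW = 43.5634
df = (3, 31)
p-value (upper-tail) = 0.00000
At α=0.1: p < α → reject H₀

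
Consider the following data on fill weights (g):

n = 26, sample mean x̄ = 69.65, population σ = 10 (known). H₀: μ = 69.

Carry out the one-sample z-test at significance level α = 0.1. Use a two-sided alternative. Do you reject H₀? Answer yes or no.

reject H₀: no

SE = σ/√n = 10/√26 = 1.9612
z = (x̄−μ₀)/SE = (69.65−69)/1.9612 = 0.3314
p-value (two-sided) = 0.74031
At α=0.1: p ≥ α → fail to reject H₀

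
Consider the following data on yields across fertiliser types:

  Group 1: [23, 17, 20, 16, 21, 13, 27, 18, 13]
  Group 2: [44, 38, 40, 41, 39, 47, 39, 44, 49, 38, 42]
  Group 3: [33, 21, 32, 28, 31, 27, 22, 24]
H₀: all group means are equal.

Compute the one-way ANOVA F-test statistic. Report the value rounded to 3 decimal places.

Group means [18.67, 41.91, 27.25], grand mean 30.250
SSB = Σnᵢ(x̄ᵢ−x̄)² = 2774.841; SSW = ΣΣ(x−x̄ᵢ)² = 454.409
MSB = 2774.841/2 = 1387.4205; MSW = 454.409/25 = 18.1764
F = MSB/MSW = 76.3310
df = (2, 25)

test statistic = 76.331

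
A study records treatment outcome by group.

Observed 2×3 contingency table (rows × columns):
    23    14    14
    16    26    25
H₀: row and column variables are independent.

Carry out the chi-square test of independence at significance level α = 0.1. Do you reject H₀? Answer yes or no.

Row totals [51, 67], col totals [39, 40, 39], n=118
χ² = (23−16.86)²/16.86 + (14−17.29)²/17.29 + (14−16.86)²/16.86 + (16−22.14)²/22.14 + (26−22.71)²/22.71 + (25−22.14)²/22.14 = 5.8979
df = 2
p-value (upper-tail) = 0.05239
At α=0.1: p < α → reject H₀

reject H₀: yes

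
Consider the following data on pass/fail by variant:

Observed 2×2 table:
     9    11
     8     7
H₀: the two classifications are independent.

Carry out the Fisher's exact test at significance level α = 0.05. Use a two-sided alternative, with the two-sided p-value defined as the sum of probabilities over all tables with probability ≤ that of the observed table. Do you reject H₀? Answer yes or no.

reject H₀: no

Margins: r₁=20, r₂=15, c₁=17, c₂=18, n=35
p_obs = C(20,9)·C(15,8)/C(35,17); sum pmf over tables with pmf ≤ p_obs
p-value (two-sided) = 0.73799
At α=0.05: p ≥ α → fail to reject H₀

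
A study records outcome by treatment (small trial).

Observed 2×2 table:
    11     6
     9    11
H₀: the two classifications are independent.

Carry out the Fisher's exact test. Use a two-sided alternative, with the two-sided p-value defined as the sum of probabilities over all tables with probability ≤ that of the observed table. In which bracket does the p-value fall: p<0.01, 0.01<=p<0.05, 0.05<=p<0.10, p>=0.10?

Margins: r₁=17, r₂=20, c₁=20, c₂=17, n=37
p_obs = C(17,11)·C(20,9)/C(37,20); sum pmf over tables with pmf ≤ p_obs
p-value (two-sided) = 0.32485
→ bracket: p>=0.10

p-value bracket: p>=0.10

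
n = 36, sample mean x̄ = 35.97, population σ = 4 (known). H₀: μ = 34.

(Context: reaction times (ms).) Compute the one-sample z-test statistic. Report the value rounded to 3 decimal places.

SE = σ/√n = 4/√36 = 0.6667
z = (x̄−μ₀)/SE = (35.97−34)/0.6667 = 2.9550

test statistic = 2.955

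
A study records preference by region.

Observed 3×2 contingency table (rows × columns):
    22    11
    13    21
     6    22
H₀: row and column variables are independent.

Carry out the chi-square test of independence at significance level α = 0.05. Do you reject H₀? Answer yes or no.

Row totals [33, 34, 28], col totals [41, 54], n=95
χ² = (22−14.24)²/14.24 + (11−18.76)²/18.76 + (13−14.67)²/14.67 + (21−19.33)²/19.33 + (6−12.08)²/12.08 + (22−15.92)²/15.92 = 13.1593
df = 2
p-value (upper-tail) = 0.00139
At α=0.05: p < α → reject H₀

reject H₀: yes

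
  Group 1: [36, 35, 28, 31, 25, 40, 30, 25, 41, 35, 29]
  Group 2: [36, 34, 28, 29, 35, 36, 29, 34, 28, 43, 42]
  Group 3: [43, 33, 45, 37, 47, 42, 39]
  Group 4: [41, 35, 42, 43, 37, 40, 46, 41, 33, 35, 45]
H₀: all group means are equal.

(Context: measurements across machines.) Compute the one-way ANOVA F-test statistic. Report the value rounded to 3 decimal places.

Group means [32.27, 34.00, 40.86, 39.82], grand mean 36.325
SSB = Σnᵢ(x̄ᵢ−x̄)² = 518.100; SSW = ΣΣ(x−x̄ᵢ)² = 906.675
MSB = 518.100/3 = 172.6999; MSW = 906.675/36 = 25.1854
F = MSB/MSW = 6.8571
df = (3, 36)

test statistic = 6.857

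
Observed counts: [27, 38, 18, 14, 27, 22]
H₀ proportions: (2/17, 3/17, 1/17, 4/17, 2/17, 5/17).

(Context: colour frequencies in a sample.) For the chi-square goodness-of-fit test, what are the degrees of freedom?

df = k − 1 = 6 − 1 = 5

degrees of freedom = 5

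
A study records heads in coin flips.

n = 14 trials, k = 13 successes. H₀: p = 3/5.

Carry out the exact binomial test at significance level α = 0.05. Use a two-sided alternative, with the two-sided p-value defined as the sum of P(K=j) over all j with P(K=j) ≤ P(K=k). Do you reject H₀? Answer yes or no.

reject H₀: yes

Exact binomial: n=14, k=13, p₀=3/5=0.6000
P(X=j) = C(n,j)·p₀^j·(1−p₀)^(n−j); p = Σ P(X=j) over j with P(X=j) ≤ P(X=13)
p-value (two-sided) = 0.01200
At α=0.05: p < α → reject H₀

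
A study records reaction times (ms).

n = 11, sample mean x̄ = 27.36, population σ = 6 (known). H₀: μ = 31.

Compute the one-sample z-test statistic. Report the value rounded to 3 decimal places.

test statistic = -2.012

SE = σ/√n = 6/√11 = 1.8091
z = (x̄−μ₀)/SE = (27.36−31)/1.8091 = -2.0121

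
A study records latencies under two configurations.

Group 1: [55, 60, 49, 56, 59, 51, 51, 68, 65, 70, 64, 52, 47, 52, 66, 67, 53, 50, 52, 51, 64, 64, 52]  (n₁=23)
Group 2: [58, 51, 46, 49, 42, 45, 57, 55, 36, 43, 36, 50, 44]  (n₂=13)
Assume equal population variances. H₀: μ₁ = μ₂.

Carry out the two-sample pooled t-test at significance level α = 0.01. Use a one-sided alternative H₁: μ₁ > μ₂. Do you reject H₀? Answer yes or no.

x̄₁=57.304, s₁=7.182, n₁=23
x̄₂=47.077, s₂=7.135, n₂=13
s_p² = [22·7.182² + 12·7.135²]/34 = 51.3468
SE = √(s_p²·(1/23+1/13)) = 2.4864
t = (57.304−47.077)/2.4864 = 4.1133
df = 34
p-value (one-sided, H₁ greater) = 0.00012
At α=0.01: p < α → reject H₀

reject H₀: yes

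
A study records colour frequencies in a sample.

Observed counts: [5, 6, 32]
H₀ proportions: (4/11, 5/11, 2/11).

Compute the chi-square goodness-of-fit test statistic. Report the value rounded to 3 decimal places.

test statistic = 91.417

n = 43; E_i = n·p_i = [15.64, 19.55, 7.82]
χ² = (5−15.64)²/15.64 + (6−19.55)²/19.55 + (32−7.82)²/7.82 = 91.4174
df = 2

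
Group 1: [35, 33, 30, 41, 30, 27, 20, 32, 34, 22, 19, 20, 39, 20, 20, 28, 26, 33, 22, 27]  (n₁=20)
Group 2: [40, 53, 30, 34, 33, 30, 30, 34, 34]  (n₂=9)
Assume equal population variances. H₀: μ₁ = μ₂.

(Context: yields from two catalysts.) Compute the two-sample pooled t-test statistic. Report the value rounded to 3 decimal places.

test statistic = -2.675

x̄₁=27.900, s₁=6.743, n₁=20
x̄₂=35.333, s₂=7.331, n₂=9
s_p² = [19·6.743² + 8·7.331²]/27 = 47.9185
SE = √(s_p²·(1/20+1/9)) = 2.7785
t = (27.900−35.333)/2.7785 = -2.6753
df = 27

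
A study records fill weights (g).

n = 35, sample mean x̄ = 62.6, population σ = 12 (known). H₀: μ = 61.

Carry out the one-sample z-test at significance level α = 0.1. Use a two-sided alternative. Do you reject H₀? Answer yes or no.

SE = σ/√n = 12/√35 = 2.0284
z = (x̄−μ₀)/SE = (62.6−61)/2.0284 = 0.7888
p-value (two-sided) = 0.43022
At α=0.1: p ≥ α → fail to reject H₀

reject H₀: no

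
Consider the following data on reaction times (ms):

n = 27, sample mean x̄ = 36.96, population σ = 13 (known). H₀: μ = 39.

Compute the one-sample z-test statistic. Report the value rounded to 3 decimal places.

test statistic = -0.815

SE = σ/√n = 13/√27 = 2.5019
z = (x̄−μ₀)/SE = (36.96−39)/2.5019 = -0.8154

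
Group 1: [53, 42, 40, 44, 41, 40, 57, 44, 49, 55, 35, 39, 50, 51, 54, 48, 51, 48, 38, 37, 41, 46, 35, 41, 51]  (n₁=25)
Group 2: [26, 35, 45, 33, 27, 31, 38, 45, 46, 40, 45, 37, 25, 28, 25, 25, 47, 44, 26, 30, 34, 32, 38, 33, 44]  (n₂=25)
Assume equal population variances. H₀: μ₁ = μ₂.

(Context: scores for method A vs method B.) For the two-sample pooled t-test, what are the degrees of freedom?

degrees of freedom = 48

df = n₁ + n₂ − 2 = 25 + 25 − 2 = 48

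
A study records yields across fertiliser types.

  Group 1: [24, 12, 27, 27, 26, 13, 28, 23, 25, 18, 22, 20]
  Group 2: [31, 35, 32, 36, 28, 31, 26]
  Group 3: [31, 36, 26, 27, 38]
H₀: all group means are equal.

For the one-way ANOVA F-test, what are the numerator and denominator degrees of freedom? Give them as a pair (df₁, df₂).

k = 3 groups, N = 24 total
df = (k−1, N−k) = (3−1, 24−3) = (2, 21)

degrees of freedom = [2, 21]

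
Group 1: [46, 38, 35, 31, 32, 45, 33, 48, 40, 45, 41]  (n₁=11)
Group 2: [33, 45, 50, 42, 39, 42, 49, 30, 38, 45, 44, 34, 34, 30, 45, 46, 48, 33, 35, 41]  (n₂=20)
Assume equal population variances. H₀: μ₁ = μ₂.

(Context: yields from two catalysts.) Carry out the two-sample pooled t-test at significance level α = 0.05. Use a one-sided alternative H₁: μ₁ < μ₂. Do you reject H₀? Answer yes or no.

x̄₁=39.455, s₁=6.089, n₁=11
x̄₂=40.150, s₂=6.409, n₂=20
s_p² = [10·6.089² + 19·6.409²]/29 = 39.6992
SE = √(s_p²·(1/11+1/20)) = 2.3652
t = (39.455−40.150)/2.3652 = -0.2940
df = 29
p-value (one-sided, H₁ less) = 0.38541
At α=0.05: p ≥ α → fail to reject H₀

reject H₀: no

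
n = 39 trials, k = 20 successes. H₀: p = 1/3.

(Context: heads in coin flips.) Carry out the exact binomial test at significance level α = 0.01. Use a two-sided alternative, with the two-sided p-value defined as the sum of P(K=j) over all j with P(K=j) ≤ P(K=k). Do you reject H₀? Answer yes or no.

reject H₀: no

Exact binomial: n=39, k=20, p₀=1/3=0.3333
P(X=j) = C(n,j)·p₀^j·(1−p₀)^(n−j); p = Σ P(X=j) over j with P(X=j) ≤ P(X=20)
p-value (two-sided) = 0.02573
At α=0.01: p ≥ α → fail to reject H₀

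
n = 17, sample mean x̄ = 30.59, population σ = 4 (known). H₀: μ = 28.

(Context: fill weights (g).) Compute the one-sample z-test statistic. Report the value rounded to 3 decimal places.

SE = σ/√n = 4/√17 = 0.9701
z = (x̄−μ₀)/SE = (30.59−28)/0.9701 = 2.6697

test statistic = 2.670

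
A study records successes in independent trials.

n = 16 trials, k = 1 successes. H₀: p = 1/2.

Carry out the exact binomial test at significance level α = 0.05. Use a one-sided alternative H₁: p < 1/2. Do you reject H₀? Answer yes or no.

reject H₀: yes

Exact binomial: n=16, k=1, p₀=1/2=0.5000
P(X≤1) from Σ C(n,i)·p₀^i·(1−p₀)^(n−i)
p-value (one-sided, H₁ less) = 0.00026
At α=0.05: p < α → reject H₀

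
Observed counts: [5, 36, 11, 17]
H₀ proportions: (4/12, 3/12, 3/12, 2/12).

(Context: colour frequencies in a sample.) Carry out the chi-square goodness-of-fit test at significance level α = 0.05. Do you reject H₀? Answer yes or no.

reject H₀: yes

n = 69; E_i = n·p_i = [23.00, 17.25, 17.25, 11.50]
χ² = (5−23.00)²/23.00 + (36−17.25)²/17.25 + (11−17.25)²/17.25 + (17−11.50)²/11.50 = 39.3623
df = 3
p-value (upper-tail) = 0.00000
At α=0.05: p < α → reject H₀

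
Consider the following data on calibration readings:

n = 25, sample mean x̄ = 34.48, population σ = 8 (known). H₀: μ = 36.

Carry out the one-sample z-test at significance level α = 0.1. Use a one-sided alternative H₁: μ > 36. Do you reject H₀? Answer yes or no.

SE = σ/√n = 8/√25 = 1.6000
z = (x̄−μ₀)/SE = (34.48−36)/1.6000 = -0.9500
p-value (one-sided, H₁ greater) = 0.82894
At α=0.1: p ≥ α → fail to reject H₀

reject H₀: no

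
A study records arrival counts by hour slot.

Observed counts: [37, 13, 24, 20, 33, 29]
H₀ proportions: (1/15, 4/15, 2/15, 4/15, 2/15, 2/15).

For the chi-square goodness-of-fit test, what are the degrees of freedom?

degrees of freedom = 5

df = k − 1 = 6 − 1 = 5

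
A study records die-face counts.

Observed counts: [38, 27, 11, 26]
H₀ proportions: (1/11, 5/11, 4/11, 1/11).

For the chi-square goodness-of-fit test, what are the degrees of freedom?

degrees of freedom = 3

df = k − 1 = 4 − 1 = 3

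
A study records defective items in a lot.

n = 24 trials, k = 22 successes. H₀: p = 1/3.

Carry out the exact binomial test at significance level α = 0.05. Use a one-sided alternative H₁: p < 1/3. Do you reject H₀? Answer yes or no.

reject H₀: no

Exact binomial: n=24, k=22, p₀=1/3=0.3333
P(X≤22) from Σ C(n,i)·p₀^i·(1−p₀)^(n−i)
p-value (one-sided, H₁ less) = 1.00000
At α=0.05: p ≥ α → fail to reject H₀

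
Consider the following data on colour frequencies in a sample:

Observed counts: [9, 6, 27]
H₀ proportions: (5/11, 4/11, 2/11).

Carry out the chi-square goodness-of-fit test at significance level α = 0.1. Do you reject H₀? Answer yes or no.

n = 42; E_i = n·p_i = [19.09, 15.27, 7.64]
χ² = (9−19.09)²/19.09 + (6−15.27)²/15.27 + (27−7.64)²/7.64 = 60.0643
df = 2
p-value (upper-tail) = 0.00000
At α=0.1: p < α → reject H₀

reject H₀: yes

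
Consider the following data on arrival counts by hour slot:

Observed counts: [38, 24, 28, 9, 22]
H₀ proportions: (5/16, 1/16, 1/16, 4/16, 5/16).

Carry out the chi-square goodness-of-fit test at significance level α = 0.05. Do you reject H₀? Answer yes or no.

reject H₀: yes

n = 121; E_i = n·p_i = [37.81, 7.56, 7.56, 30.25, 37.81]
χ² = (38−37.81)²/37.81 + (24−7.56)²/7.56 + (28−7.56)²/7.56 + (9−30.25)²/30.25 + (22−37.81)²/37.81 = 112.5008
df = 4
p-value (upper-tail) = 0.00000
At α=0.05: p < α → reject H₀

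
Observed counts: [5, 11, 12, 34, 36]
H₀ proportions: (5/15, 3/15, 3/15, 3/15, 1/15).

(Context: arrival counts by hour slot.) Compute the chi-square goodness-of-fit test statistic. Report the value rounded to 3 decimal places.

test statistic = 173.633

n = 98; E_i = n·p_i = [32.67, 19.60, 19.60, 19.60, 6.53]
χ² = (5−32.67)²/32.67 + (11−19.60)²/19.60 + (12−19.60)²/19.60 + (34−19.60)²/19.60 + (36−6.53)²/6.53 = 173.6327
df = 4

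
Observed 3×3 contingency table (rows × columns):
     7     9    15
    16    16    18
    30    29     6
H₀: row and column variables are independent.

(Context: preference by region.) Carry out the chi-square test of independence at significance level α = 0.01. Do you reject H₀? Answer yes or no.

Row totals [31, 50, 65], col totals [53, 54, 39], n=146
χ² = (7−11.25)²/11.25 + (9−11.47)²/11.47 + (15−8.28)²/8.28 + (16−18.15)²/18.15 + (16−18.49)²/18.49 + (18−13.36)²/13.36 + (30−23.60)²/23.60 + (29−24.04)²/24.04 + (6−17.36)²/17.36 = 19.9929
df = 4
p-value (upper-tail) = 0.00050
At α=0.01: p < α → reject H₀

reject H₀: yes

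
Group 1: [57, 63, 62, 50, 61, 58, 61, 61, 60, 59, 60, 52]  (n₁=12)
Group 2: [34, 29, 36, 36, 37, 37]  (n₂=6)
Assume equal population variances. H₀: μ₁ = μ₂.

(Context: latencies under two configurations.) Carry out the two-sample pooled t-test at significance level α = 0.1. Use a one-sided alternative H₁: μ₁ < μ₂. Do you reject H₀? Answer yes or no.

x̄₁=58.667, s₁=3.962, n₁=12
x̄₂=34.833, s₂=3.061, n₂=6
s_p² = [11·3.962² + 5·3.061²]/16 = 13.7188
SE = √(s_p²·(1/12+1/6)) = 1.8519
t = (58.667−34.833)/1.8519 = 12.8694
df = 16
p-value (one-sided, H₁ less) = 1.00000
At α=0.1: p ≥ α → fail to reject H₀

reject H₀: no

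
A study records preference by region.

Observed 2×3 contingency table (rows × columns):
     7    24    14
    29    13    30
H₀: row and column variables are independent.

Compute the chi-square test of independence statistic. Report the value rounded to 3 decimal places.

Row totals [45, 72], col totals [36, 37, 44], n=117
χ² = (7−13.85)²/13.85 + (24−14.23)²/14.23 + (14−16.92)²/16.92 + (29−22.15)²/22.15 + (13−22.77)²/22.77 + (30−27.08)²/27.08 = 17.2191
df = 2

test statistic = 17.219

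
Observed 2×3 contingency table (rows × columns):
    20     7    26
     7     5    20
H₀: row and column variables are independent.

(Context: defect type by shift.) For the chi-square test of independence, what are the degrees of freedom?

df = (r−1)(c−1) = (2−1)·(3−1) = 2

degrees of freedom = 2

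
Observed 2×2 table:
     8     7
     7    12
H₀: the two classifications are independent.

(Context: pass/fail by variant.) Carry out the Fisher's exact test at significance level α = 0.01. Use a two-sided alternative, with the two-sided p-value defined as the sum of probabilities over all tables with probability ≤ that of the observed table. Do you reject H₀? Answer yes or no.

Margins: r₁=15, r₂=19, c₁=15, c₂=19, n=34
p_obs = C(15,8)·C(19,7)/C(34,15); sum pmf over tables with pmf ≤ p_obs
p-value (two-sided) = 0.48883
At α=0.01: p ≥ α → fail to reject H₀

reject H₀: no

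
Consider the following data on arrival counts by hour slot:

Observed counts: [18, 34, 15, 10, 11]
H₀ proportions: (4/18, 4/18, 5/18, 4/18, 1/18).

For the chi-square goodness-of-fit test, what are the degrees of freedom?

df = k − 1 = 5 − 1 = 4

degrees of freedom = 4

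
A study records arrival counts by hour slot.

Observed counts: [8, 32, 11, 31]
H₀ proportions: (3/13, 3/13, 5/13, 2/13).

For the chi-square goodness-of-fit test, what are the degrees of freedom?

df = k − 1 = 4 − 1 = 3

degrees of freedom = 3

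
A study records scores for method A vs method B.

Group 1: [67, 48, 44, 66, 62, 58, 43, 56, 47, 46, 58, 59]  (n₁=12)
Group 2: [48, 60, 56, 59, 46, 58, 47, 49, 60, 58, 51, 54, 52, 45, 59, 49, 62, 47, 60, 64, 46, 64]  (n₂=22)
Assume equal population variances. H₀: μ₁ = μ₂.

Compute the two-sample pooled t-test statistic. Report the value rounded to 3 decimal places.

test statistic = 0.088

x̄₁=54.500, s₁=8.555, n₁=12
x̄₂=54.273, s₂=6.408, n₂=22
s_p² = [11·8.555² + 21·6.408²]/32 = 52.1051
SE = √(s_p²·(1/12+1/22)) = 2.5905
t = (54.500−54.273)/2.5905 = 0.0877
df = 32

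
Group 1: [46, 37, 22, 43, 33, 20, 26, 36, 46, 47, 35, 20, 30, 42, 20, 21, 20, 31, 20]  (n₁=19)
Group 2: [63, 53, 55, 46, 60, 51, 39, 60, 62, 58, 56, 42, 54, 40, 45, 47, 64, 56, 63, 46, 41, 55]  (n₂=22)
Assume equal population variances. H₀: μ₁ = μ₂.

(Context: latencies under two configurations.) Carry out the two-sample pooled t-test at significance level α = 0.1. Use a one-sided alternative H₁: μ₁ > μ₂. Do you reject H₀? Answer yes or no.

reject H₀: no

x̄₁=31.316, s₁=10.171, n₁=19
x̄₂=52.545, s₂=8.105, n₂=22
s_p² = [18·10.171² + 21·8.105²]/39 = 83.1169
SE = √(s_p²·(1/19+1/22)) = 2.8553
t = (31.316−52.545)/2.8553 = -7.4352
df = 39
p-value (one-sided, H₁ greater) = 1.00000
At α=0.1: p ≥ α → fail to reject H₀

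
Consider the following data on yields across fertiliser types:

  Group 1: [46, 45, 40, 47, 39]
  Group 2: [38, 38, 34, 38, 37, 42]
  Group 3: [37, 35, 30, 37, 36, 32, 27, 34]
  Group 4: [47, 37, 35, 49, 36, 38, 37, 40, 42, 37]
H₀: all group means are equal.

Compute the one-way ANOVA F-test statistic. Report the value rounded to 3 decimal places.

test statistic = 7.384

Group means [43.40, 37.83, 33.50, 39.80], grand mean 38.276
SSB = Σnᵢ(x̄ᵢ−x̄)² = 338.160; SSW = ΣΣ(x−x̄ᵢ)² = 381.633
MSB = 338.160/3 = 112.7199; MSW = 381.633/25 = 15.2653
F = MSB/MSW = 7.3840
df = (3, 25)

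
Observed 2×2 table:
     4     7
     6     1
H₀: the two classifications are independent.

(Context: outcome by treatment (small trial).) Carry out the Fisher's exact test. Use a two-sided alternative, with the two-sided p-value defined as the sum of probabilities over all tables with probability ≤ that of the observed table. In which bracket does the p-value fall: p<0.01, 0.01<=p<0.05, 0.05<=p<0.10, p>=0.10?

Margins: r₁=11, r₂=7, c₁=10, c₂=8, n=18
p_obs = C(11,4)·C(7,6)/C(18,10); sum pmf over tables with pmf ≤ p_obs
p-value (two-sided) = 0.06561
→ bracket: 0.05<=p<0.10

p-value bracket: 0.05<=p<0.10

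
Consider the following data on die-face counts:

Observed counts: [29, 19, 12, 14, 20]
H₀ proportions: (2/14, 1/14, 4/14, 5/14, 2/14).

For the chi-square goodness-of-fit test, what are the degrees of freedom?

degrees of freedom = 4

df = k − 1 = 5 − 1 = 4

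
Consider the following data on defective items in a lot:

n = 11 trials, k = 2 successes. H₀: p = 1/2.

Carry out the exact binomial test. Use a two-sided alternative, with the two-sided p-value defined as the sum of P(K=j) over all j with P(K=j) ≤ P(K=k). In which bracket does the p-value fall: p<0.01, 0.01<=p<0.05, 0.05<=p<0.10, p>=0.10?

p-value bracket: 0.05<=p<0.10

Exact binomial: n=11, k=2, p₀=1/2=0.5000
P(X=j) = C(n,j)·p₀^j·(1−p₀)^(n−j); p = Σ P(X=j) over j with P(X=j) ≤ P(X=2)
p-value (two-sided) = 0.06543
→ bracket: 0.05<=p<0.10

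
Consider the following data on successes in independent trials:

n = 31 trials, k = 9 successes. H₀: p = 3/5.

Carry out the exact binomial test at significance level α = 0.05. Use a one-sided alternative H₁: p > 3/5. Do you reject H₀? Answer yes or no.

Exact binomial: n=31, k=9, p₀=3/5=0.6000
P(X≥9) from Σ C(n,i)·p₀^i·(1−p₀)^(n−i)
p-value (one-sided, H₁ greater) = 0.99988
At α=0.05: p ≥ α → fail to reject H₀

reject H₀: no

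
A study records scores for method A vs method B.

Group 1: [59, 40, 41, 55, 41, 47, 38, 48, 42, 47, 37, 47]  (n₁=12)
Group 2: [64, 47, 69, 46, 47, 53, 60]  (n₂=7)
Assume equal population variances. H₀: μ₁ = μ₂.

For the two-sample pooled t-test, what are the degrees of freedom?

df = n₁ + n₂ − 2 = 12 + 7 − 2 = 17

degrees of freedom = 17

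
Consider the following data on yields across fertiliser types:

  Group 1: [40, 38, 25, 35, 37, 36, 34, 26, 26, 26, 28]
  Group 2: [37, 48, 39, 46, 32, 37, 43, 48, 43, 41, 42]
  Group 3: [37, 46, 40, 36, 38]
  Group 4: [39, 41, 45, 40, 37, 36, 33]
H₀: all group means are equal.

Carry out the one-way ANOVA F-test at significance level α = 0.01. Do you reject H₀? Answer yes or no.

reject H₀: yes

Group means [31.91, 41.45, 39.40, 38.71], grand mean 37.500
SSB = Σnᵢ(x̄ᵢ−x̄)² = 544.235; SSW = ΣΣ(x−x̄ᵢ)² = 726.265
MSB = 544.235/3 = 181.4117; MSW = 726.265/30 = 24.2088
F = MSB/MSW = 7.4936
df = (3, 30)
p-value (upper-tail) = 0.00069
At α=0.01: p < α → reject H₀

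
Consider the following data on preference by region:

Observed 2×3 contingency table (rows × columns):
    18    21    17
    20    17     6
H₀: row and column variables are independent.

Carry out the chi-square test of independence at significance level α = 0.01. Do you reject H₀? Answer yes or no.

Row totals [56, 43], col totals [38, 38, 23], n=99
χ² = (18−21.49)²/21.49 + (21−21.49)²/21.49 + (17−13.01)²/13.01 + (20−16.51)²/16.51 + (17−16.51)²/16.51 + (6−9.99)²/9.99 = 4.1517
df = 2
p-value (upper-tail) = 0.12545
At α=0.01: p ≥ α → fail to reject H₀

reject H₀: no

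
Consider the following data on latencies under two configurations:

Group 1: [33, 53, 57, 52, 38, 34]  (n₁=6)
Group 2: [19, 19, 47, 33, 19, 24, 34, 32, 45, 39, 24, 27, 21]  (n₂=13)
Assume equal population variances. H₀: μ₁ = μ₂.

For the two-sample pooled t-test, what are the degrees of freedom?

df = n₁ + n₂ − 2 = 6 + 13 − 2 = 17

degrees of freedom = 17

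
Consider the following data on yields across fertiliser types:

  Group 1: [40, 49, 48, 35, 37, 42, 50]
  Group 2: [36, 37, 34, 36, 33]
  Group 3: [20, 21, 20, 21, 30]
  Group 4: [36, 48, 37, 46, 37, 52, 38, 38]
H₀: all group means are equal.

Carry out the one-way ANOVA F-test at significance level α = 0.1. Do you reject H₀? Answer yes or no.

Group means [43.00, 35.20, 22.40, 41.50], grand mean 36.840
SSB = Σnᵢ(x̄ᵢ−x̄)² = 1495.360; SSW = ΣΣ(x−x̄ᵢ)² = 572.000
MSB = 1495.360/3 = 498.4533; MSW = 572.000/21 = 27.2381
F = MSB/MSW = 18.2999
df = (3, 21)
p-value (upper-tail) = 0.00000
At α=0.1: p < α → reject H₀

reject H₀: yes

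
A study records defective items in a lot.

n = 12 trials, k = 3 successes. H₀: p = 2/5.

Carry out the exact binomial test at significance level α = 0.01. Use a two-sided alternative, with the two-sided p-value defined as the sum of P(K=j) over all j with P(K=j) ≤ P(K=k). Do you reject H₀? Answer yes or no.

Exact binomial: n=12, k=3, p₀=2/5=0.4000
P(X=j) = C(n,j)·p₀^j·(1−p₀)^(n−j); p = Σ P(X=j) over j with P(X=j) ≤ P(X=3)
p-value (two-sided) = 0.38355
At α=0.01: p ≥ α → fail to reject H₀

reject H₀: no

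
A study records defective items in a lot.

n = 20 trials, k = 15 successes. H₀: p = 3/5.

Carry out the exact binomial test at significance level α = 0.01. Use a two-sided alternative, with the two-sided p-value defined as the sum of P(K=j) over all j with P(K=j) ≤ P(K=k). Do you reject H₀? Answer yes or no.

Exact binomial: n=20, k=15, p₀=3/5=0.6000
P(X=j) = C(n,j)·p₀^j·(1−p₀)^(n−j); p = Σ P(X=j) over j with P(X=j) ≤ P(X=15)
p-value (two-sided) = 0.25312
At α=0.01: p ≥ α → fail to reject H₀

reject H₀: no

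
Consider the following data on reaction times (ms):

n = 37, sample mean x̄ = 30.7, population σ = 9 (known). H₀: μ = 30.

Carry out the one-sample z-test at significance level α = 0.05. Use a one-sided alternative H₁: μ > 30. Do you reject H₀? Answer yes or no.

reject H₀: no

SE = σ/√n = 9/√37 = 1.4796
z = (x̄−μ₀)/SE = (30.7−30)/1.4796 = 0.4731
p-value (one-sided, H₁ greater) = 0.31807
At α=0.05: p ≥ α → fail to reject H₀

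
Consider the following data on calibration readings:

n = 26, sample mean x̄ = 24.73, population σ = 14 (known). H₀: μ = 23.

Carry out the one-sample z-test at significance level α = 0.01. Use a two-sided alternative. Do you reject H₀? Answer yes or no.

reject H₀: no

SE = σ/√n = 14/√26 = 2.7456
z = (x̄−μ₀)/SE = (24.73−23)/2.7456 = 0.6301
p-value (two-sided) = 0.52863
At α=0.01: p ≥ α → fail to reject H₀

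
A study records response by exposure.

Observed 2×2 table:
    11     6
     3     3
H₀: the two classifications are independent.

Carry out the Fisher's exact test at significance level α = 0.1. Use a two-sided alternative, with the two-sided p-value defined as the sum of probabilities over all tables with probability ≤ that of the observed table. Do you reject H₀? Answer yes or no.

reject H₀: no

Margins: r₁=17, r₂=6, c₁=14, c₂=9, n=23
p_obs = C(17,11)·C(6,3)/C(23,14); sum pmf over tables with pmf ≤ p_obs
p-value (two-sided) = 0.64302
At α=0.1: p ≥ α → fail to reject H₀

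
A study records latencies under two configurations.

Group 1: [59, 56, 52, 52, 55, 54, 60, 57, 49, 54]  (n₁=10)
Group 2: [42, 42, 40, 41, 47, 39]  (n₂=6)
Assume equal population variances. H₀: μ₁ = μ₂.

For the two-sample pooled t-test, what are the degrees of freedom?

df = n₁ + n₂ − 2 = 10 + 6 − 2 = 14

degrees of freedom = 14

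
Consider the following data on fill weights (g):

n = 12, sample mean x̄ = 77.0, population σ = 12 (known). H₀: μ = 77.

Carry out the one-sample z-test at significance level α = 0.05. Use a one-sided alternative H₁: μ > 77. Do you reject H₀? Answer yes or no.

reject H₀: no

SE = σ/√n = 12/√12 = 3.4641
z = (x̄−μ₀)/SE = (77.0−77)/3.4641 = 0.0000
p-value (one-sided, H₁ greater) = 0.50000
At α=0.05: p ≥ α → fail to reject H₀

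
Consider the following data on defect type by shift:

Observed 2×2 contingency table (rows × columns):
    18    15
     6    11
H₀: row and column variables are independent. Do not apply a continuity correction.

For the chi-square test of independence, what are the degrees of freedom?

degrees of freedom = 1

df = (r−1)(c−1) = (2−1)·(2−1) = 1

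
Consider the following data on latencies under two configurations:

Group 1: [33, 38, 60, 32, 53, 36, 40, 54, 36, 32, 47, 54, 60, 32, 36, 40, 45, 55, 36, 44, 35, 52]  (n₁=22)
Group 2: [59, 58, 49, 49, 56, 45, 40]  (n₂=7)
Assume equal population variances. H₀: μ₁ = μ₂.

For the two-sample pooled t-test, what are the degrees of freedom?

df = n₁ + n₂ − 2 = 22 + 7 − 2 = 27

degrees of freedom = 27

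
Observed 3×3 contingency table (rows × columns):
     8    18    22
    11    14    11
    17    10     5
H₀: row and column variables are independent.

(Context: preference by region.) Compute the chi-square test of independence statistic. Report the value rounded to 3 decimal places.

Row totals [48, 36, 32], col totals [36, 42, 38], n=116
χ² = (8−14.90)²/14.90 + (18−17.38)²/17.38 + (22−15.72)²/15.72 + (11−11.17)²/11.17 + (14−13.03)²/13.03 + (11−11.79)²/11.79 + (17−9.93)²/9.93 + (10−11.59)²/11.59 + (5−10.48)²/10.48 = 13.9639
df = 4

test statistic = 13.964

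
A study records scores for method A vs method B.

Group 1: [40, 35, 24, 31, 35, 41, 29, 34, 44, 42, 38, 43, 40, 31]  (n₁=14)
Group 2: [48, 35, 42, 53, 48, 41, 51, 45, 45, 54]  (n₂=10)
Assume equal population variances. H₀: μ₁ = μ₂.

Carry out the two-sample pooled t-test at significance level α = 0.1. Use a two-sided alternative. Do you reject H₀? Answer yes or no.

reject H₀: yes

x̄₁=36.214, s₁=5.938, n₁=14
x̄₂=46.200, s₂=5.865, n₂=10
s_p² = [13·5.938² + 9·5.865²]/22 = 34.9071
SE = √(s_p²·(1/14+1/10)) = 2.4462
t = (36.214−46.200)/2.4462 = -4.0821
df = 22
p-value (two-sided) = 0.00049
At α=0.1: p < α → reject H₀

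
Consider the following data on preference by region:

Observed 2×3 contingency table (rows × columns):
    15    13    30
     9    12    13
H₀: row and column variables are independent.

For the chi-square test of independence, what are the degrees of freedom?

df = (r−1)(c−1) = (2−1)·(3−1) = 2

degrees of freedom = 2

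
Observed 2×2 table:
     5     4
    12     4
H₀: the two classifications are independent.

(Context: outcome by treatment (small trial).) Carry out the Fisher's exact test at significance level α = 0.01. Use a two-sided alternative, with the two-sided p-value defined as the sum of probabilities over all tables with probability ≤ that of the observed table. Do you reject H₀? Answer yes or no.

reject H₀: no

Margins: r₁=9, r₂=16, c₁=17, c₂=8, n=25
p_obs = C(9,5)·C(16,12)/C(25,17); sum pmf over tables with pmf ≤ p_obs
p-value (two-sided) = 0.39422
At α=0.01: p ≥ α → fail to reject H₀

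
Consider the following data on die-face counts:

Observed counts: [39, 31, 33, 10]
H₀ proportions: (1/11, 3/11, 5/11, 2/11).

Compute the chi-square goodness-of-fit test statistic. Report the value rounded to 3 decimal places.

n = 113; E_i = n·p_i = [10.27, 30.82, 51.36, 20.55]
χ² = (39−10.27)²/10.27 + (31−30.82)²/30.82 + (33−51.36)²/51.36 + (10−20.55)²/20.55 = 92.3139
df = 3

test statistic = 92.314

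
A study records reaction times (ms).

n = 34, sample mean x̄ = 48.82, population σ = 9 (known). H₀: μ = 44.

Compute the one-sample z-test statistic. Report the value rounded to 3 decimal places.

SE = σ/√n = 9/√34 = 1.5435
z = (x̄−μ₀)/SE = (48.82−44)/1.5435 = 3.1228

test statistic = 3.123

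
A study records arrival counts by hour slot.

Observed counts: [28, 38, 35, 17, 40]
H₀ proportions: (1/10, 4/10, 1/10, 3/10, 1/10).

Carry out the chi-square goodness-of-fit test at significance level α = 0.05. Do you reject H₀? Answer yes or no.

reject H₀: yes

n = 158; E_i = n·p_i = [15.80, 63.20, 15.80, 47.40, 15.80]
χ² = (28−15.80)²/15.80 + (38−63.20)²/63.20 + (35−15.80)²/15.80 + (17−47.40)²/47.40 + (40−15.80)²/15.80 = 99.3629
df = 4
p-value (upper-tail) = 0.00000
At α=0.05: p < α → reject H₀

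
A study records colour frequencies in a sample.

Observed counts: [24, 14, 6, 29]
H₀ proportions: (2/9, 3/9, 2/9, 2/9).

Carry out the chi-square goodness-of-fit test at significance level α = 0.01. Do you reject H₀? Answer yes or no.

reject H₀: yes

n = 73; E_i = n·p_i = [16.22, 24.33, 16.22, 16.22]
χ² = (24−16.22)²/16.22 + (14−24.33)²/24.33 + (6−16.22)²/16.22 + (29−16.22)²/16.22 = 24.6233
df = 3
p-value (upper-tail) = 0.00002
At α=0.01: p < α → reject H₀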